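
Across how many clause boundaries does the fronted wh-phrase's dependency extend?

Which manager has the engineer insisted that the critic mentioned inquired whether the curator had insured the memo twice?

"which manager" is extracted from the subject of "inquired".
Boundaries crossed, outermost first: [that], [Ø] — 2 in total.

2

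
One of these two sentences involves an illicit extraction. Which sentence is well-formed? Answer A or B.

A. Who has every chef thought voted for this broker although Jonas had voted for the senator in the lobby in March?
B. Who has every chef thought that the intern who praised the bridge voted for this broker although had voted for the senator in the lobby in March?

A

In B, the wh-phrase is extracted from inside an adjunct island (introduced by "although"), which blocks movement.
In A, the extraction path crosses only that-complement boundaries, which are transparent.
So A is grammatical.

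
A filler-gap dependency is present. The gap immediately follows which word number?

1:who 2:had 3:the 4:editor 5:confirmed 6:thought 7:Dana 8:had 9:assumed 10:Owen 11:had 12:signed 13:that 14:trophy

The displaced element is "who" (word 1).
It is linked across 1 clause boundary (Ø).
It functions as the subject of "thought", so the gap sits immediately after word 5 ("confirmed").
Base order: The editor had confirmed that who thought Dana had assumed Owen had signed that trophy.

5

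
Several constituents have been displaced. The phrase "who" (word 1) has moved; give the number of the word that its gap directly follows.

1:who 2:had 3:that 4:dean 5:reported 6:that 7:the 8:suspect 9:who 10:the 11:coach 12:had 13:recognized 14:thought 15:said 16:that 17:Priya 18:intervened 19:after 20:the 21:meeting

14

The displaced element is "who" (word 1).
It is linked across 2 clause boundaries (that → Ø).
It functions as the subject of "said", so the gap sits immediately after word 14 ("thought").
Base order: That dean had reported that the suspect who the coach had recognized thought that who said that Priya intervened after the meeting.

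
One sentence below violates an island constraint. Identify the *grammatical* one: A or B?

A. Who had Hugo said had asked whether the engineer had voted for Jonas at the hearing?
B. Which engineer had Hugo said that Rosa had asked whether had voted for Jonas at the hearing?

A

In B, the wh-phrase is extracted from inside a wh-island (introduced by "whether"), which blocks movement.
In A, the extraction path crosses only that-complement boundaries, which are transparent.
So A is grammatical.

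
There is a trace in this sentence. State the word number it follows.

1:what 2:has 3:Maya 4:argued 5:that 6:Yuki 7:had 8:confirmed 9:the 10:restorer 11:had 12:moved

The displaced element is "what" (word 1).
It is linked across 2 clause boundaries (that → Ø).
It functions as the direct object of "moved", so the gap sits immediately after word 12 ("moved").
Base order: Maya has argued that Yuki had confirmed the restorer had moved what.

12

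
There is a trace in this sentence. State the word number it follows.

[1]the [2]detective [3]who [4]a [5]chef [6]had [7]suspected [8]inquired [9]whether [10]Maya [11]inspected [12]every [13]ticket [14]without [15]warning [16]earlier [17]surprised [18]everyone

The displaced element is "the detective" (word 2).
It is linked across 1 clause boundary (Ø).
It functions as the subject of "inquired", so the gap sits immediately after word 7 ("suspected").
Base order: A chef had suspected the detective inquired whether Maya inspected every ticket without warning earlier.

7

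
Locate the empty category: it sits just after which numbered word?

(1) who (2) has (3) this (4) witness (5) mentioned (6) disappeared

5

The displaced element is "who" (word 1).
It is linked across 1 clause boundary (Ø).
It functions as the subject of "disappeared", so the gap sits immediately after word 5 ("mentioned").
Base order: This witness has mentioned that who disappeared.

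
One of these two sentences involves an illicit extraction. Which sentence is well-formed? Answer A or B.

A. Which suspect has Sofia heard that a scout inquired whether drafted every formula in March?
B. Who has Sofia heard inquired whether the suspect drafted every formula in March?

B

In A, the wh-phrase is extracted from inside a wh-island (introduced by "whether"), which blocks movement.
In B, the extraction path crosses only that-complement boundaries, which are transparent.
So B is grammatical.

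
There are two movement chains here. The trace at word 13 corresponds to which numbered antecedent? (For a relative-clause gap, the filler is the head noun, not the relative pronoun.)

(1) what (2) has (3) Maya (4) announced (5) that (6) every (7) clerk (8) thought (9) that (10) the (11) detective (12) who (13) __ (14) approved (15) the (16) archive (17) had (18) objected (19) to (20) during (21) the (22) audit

11

The marked gap is inside the relative clause, the subject of "approved".
Its filler is the head noun "detective" (via "who"), at word 11.
(The other dependency links word 1 to a gap after word 19.)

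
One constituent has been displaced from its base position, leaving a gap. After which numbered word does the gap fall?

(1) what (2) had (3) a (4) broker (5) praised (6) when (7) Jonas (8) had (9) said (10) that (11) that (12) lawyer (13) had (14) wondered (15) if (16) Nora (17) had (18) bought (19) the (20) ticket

The displaced element is "what" (word 1).
It functions as the direct object of "praised", so the gap sits immediately after word 5 ("praised").
Base order: A broker had praised what when Jonas had said that that lawyer had wondered if Nora had bought the ticket.

5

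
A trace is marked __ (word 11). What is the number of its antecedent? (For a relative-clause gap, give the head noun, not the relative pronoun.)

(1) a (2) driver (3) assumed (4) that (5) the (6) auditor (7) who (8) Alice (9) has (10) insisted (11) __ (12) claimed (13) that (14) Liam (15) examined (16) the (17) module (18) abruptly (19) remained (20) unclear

The gap at 11 is the subject of "claimed", inside a relative clause.
The relative pronoun is "who" (word 7); it is bound by the head noun immediately before it.
Its filler is the head noun "auditor", at word 6.

6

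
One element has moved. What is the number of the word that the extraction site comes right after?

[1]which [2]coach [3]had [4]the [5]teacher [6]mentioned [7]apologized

The displaced element is "which coach" (word 2).
It is linked across 1 clause boundary (Ø).
It functions as the subject of "apologized", so the gap sits immediately after word 6 ("mentioned").
Base order: The teacher had mentioned which coach apologized.

6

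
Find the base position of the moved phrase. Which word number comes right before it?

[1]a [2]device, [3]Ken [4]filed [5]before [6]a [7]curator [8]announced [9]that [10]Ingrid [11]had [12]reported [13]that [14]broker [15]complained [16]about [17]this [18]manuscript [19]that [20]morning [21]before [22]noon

4

The displaced element is "a device" (word 2).
It functions as the direct object of "filed", so the gap sits immediately after word 4 ("filed").
Base order: Ken filed a device before a curator announced that Ingrid had reported that broker complained about this manuscript that morning before noon.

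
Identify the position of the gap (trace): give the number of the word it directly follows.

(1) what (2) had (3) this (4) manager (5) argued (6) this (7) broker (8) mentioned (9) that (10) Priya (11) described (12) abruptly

11

The displaced element is "what" (word 1).
It is linked across 2 clause boundaries (Ø → that).
It functions as the direct object of "described", so the gap sits immediately after word 11 ("described").
Base order: This manager had argued this broker mentioned that Priya described what abruptly.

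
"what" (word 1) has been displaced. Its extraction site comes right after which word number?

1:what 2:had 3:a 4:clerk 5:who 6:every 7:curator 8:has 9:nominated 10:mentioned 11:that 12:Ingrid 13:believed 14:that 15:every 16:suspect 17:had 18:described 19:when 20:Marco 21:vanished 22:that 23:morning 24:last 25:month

18

The displaced element is "what" (word 1).
It is linked across 2 clause boundaries (that → that).
It functions as the direct object of "described", so the gap sits immediately after word 18 ("described").
Base order: A clerk who every curator has nominated had mentioned that Ingrid believed that every suspect had described what when Marco vanished that morning last month.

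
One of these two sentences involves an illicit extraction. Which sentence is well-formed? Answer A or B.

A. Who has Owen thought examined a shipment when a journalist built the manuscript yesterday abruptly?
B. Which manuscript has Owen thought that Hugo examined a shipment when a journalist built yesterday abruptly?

In B, the wh-phrase is extracted from inside an adjunct island (introduced by "when"), which blocks movement.
In A, the extraction path crosses only that-complement boundaries, which are transparent.
So A is grammatical.

A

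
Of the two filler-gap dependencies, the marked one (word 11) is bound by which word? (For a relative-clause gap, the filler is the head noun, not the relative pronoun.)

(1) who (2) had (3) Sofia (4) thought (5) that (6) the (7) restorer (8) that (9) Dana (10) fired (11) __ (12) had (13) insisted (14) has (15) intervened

7

The marked gap is inside the relative clause, the direct object of "fired".
Its filler is the head noun "restorer" (via "that"), at word 7.
(The other dependency links word 1 to a gap after word 13.)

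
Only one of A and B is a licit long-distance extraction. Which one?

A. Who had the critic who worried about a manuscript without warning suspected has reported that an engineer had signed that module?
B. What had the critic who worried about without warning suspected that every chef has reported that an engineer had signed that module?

In B, the wh-phrase is extracted from inside a complex-NP island (relative clause) (introduced by "who"), which blocks movement.
In A, the extraction path crosses only that-complement boundaries, which are transparent.
So A is grammatical.

A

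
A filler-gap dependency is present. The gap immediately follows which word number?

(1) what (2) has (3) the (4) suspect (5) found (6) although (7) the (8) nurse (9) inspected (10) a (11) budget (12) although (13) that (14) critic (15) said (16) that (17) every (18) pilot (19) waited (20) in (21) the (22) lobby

5

The displaced element is "what" (word 1).
It functions as the direct object of "found", so the gap sits immediately after word 5 ("found").
Base order: The suspect has found what although the nurse inspected a budget although that critic said that every pilot waited in the lobby.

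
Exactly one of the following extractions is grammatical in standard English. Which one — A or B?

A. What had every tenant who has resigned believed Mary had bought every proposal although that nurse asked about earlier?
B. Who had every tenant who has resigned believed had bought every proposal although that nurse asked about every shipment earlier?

B

In A, the wh-phrase is extracted from inside an adjunct island (introduced by "although"), which blocks movement.
In B, the extraction path crosses only that-complement boundaries, which are transparent.
So B is grammatical.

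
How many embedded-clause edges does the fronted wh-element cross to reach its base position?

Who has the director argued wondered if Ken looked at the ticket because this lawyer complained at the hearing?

"who" is extracted from the subject of "wondered".
Boundaries crossed, outermost first: [Ø] — 1 in total.

1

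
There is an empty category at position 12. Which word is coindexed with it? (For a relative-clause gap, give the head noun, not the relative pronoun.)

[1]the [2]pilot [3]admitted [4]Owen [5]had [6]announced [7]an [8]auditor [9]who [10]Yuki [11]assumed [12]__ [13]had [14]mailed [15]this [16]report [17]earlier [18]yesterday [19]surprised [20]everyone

8

The gap at 12 is the subject of "mailed", inside a relative clause.
The relative pronoun is "who" (word 9); it is bound by the head noun immediately before it.
Its filler is the head noun "auditor", at word 8.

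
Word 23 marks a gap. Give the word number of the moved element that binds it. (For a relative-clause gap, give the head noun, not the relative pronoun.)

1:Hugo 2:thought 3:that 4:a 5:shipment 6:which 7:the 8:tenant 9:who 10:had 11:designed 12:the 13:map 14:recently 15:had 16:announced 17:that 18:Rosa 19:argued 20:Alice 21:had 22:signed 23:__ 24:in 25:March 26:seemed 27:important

The gap at 23 is the object of "signed", inside a relative clause.
The relative pronoun is "which" (word 6); it is bound by the head noun immediately before it.
Its filler is the head noun "shipment", at word 5.

5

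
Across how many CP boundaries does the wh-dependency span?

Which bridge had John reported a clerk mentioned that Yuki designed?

"which bridge" is extracted from the object of "designed".
Boundaries crossed, outermost first: [Ø], [that] — 2 in total.

2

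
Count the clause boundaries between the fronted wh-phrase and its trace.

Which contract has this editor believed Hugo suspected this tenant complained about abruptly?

2

"which contract" is extracted from the PP object of "complained".
Boundaries crossed, outermost first: [Ø], [Ø] — 2 in total.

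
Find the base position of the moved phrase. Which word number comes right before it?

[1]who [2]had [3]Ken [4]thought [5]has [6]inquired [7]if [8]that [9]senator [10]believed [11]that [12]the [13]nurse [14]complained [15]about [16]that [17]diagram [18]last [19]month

4

The displaced element is "who" (word 1).
It is linked across 1 clause boundary (Ø).
It functions as the subject of "inquired", so the gap sits immediately after word 4 ("thought").
Base order: Ken had thought that who has inquired if that senator believed that the nurse complained about that diagram last month.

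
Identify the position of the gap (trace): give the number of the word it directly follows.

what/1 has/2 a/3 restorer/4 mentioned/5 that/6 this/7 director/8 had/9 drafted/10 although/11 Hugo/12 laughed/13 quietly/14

The displaced element is "what" (word 1).
It is linked across 1 clause boundary (that).
It functions as the direct object of "drafted", so the gap sits immediately after word 10 ("drafted").
Base order: A restorer has mentioned that this director had drafted what although Hugo laughed quietly.

10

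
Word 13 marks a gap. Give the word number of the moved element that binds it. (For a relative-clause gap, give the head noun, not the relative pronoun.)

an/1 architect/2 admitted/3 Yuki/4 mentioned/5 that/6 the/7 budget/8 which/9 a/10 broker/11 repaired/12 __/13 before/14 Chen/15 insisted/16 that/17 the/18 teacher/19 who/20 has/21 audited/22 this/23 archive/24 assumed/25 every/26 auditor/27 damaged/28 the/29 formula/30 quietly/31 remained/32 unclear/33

The gap at 13 is the object of "repaired", inside a relative clause.
The relative pronoun is "which" (word 9); it is bound by the head noun immediately before it.
Its filler is the head noun "budget", at word 8.

8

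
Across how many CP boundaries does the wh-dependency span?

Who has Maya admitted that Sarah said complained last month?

2

"who" is extracted from the subject of "complained".
Boundaries crossed, outermost first: [that], [Ø] — 2 in total.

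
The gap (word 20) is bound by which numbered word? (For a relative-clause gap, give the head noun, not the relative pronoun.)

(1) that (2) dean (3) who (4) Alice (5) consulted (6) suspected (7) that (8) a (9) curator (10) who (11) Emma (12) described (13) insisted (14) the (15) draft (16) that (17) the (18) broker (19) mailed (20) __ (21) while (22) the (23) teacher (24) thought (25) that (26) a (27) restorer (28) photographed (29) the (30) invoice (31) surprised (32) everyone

15

The gap at 20 is the object of "mailed", inside a relative clause.
The relative pronoun is "that" (word 16); it is bound by the head noun immediately before it.
Its filler is the head noun "draft", at word 15.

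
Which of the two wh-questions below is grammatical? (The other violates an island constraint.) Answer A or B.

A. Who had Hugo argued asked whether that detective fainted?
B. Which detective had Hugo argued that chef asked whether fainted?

In B, the wh-phrase is extracted from inside a wh-island (introduced by "whether"), which blocks movement.
In A, the extraction path crosses only that-complement boundaries, which are transparent.
So A is grammatical.

A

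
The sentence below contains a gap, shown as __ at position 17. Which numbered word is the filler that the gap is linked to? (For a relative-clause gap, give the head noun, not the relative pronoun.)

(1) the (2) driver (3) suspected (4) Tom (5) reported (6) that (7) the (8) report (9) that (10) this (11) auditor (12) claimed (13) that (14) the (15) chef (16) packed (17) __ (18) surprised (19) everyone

The gap at 17 is the object of "packed", inside a relative clause.
The relative pronoun is "that" (word 9); it is bound by the head noun immediately before it.
Its filler is the head noun "report", at word 8.

8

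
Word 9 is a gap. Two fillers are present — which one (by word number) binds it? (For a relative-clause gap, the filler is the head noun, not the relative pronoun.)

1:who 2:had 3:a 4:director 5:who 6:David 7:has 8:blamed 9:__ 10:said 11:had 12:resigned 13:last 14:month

The marked gap is inside the relative clause, the direct object of "blamed".
Its filler is the head noun "director" (via "who"), at word 4.
(The other dependency links word 1 to a gap after word 10.)

4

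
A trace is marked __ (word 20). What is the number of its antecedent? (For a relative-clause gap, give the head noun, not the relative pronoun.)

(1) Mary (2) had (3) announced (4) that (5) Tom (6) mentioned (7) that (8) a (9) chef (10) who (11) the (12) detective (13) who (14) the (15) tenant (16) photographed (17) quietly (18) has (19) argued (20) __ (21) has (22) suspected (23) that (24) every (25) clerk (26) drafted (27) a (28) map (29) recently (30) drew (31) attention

9

The gap at 20 is the subject of "suspected", inside a relative clause.
The relative pronoun is "who" (word 10); it is bound by the head noun immediately before it.
Its filler is the head noun "chef", at word 9.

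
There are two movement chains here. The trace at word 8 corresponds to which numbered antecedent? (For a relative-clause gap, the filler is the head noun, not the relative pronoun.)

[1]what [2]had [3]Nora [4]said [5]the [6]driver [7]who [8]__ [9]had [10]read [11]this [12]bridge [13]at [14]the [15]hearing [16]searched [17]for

The marked gap is inside the relative clause, the subject of "read".
Its filler is the head noun "driver" (via "who"), at word 6.
(The other dependency links word 1 to a gap after word 17.)

6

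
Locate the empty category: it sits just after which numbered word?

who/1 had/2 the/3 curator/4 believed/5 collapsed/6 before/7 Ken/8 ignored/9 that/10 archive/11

5

The displaced element is "who" (word 1).
It is linked across 1 clause boundary (Ø).
It functions as the subject of "collapsed", so the gap sits immediately after word 5 ("believed").
Base order: The curator had believed who collapsed before Ken ignored that archive.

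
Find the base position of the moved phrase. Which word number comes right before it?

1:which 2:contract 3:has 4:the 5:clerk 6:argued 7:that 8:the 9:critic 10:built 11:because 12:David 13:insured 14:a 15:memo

10

The displaced element is "which contract" (word 2).
It is linked across 1 clause boundary (that).
It functions as the direct object of "built", so the gap sits immediately after word 10 ("built").
Base order: The clerk has argued that the critic built which contract because David insured a memo.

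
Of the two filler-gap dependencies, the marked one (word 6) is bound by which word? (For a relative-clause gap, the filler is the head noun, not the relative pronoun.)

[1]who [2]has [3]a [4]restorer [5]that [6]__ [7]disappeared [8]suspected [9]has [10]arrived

The marked gap is inside the relative clause, the subject of "disappeared".
Its filler is the head noun "restorer" (via "that"), at word 4.
(The other dependency links word 1 to a gap after word 8.)

4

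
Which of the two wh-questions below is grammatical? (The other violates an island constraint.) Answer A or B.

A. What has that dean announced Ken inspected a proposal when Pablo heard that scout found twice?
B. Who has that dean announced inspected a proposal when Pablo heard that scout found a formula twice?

B

In A, the wh-phrase is extracted from inside an adjunct island (introduced by "when"), which blocks movement.
In B, the extraction path crosses only that-complement boundaries, which are transparent.
So B is grammatical.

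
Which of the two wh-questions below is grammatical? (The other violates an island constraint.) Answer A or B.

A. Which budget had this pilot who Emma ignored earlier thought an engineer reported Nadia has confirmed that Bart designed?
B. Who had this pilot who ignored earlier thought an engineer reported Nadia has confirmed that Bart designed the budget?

A

In B, the wh-phrase is extracted from inside a complex-NP island (relative clause) (introduced by "who"), which blocks movement.
In A, the extraction path crosses only that-complement boundaries, which are transparent.
So A is grammatical.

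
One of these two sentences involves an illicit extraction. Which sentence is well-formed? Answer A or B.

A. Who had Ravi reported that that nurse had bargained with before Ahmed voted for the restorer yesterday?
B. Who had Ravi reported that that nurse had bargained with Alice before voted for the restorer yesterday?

In B, the wh-phrase is extracted from inside an adjunct island (introduced by "before"), which blocks movement.
In A, the extraction path crosses only that-complement boundaries, which are transparent.
So A is grammatical.

A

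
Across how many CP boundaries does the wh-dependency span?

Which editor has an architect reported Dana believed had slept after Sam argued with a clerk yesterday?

"which editor" is extracted from the subject of "slept".
Boundaries crossed, outermost first: [Ø], [Ø] — 2 in total.

2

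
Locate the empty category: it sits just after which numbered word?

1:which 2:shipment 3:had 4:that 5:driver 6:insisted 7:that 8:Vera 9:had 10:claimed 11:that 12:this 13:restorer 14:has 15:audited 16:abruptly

The displaced element is "which shipment" (word 2).
It is linked across 2 clause boundaries (that → that).
It functions as the direct object of "audited", so the gap sits immediately after word 15 ("audited").
Base order: That driver had insisted that Vera had claimed that this restorer has audited which shipment abruptly.

15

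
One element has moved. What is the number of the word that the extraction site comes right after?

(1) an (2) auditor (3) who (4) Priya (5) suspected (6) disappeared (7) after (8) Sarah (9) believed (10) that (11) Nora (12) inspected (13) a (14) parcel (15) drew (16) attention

The displaced element is "an auditor" (word 2).
It is linked across 1 clause boundary (Ø).
It functions as the subject of "disappeared", so the gap sits immediately after word 5 ("suspected").
Base order: Priya suspected that an auditor disappeared after Sarah believed that Nora inspected a parcel.

5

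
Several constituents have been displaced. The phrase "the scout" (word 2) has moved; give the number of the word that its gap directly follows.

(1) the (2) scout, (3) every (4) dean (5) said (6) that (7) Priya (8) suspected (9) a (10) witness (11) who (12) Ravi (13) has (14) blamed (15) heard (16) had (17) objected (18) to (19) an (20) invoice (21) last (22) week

15

The displaced element is "the scout" (word 2).
It is linked across 3 clause boundaries (that → Ø → Ø).
It functions as the subject of "objected", so the gap sits immediately after word 15 ("heard").
Base order: Every dean said that Priya suspected a witness who Ravi has blamed heard the scout had objected to an invoice last week.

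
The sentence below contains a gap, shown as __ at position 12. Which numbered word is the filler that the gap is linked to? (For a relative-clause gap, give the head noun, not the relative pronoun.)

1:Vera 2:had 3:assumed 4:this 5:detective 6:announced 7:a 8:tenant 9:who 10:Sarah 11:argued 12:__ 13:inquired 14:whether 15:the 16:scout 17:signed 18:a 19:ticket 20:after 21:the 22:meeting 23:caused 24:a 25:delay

8

The gap at 12 is the subject of "inquired", inside a relative clause.
The relative pronoun is "who" (word 9); it is bound by the head noun immediately before it.
Its filler is the head noun "tenant", at word 8.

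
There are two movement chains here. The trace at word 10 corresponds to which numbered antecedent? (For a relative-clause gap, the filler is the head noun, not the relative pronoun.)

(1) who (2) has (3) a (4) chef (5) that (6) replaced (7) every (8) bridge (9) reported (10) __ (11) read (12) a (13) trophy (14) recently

1

The marked gap is the subject of "read".
Its filler is the fronted wh-phrase "who", at word 1.
(The other dependency links word 4 to a gap after word 5.)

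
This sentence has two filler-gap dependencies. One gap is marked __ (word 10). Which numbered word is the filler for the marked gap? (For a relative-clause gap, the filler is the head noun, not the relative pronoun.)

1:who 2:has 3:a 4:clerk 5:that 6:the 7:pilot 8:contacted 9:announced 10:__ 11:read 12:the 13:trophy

1

The marked gap is the subject of "read".
Its filler is the fronted wh-phrase "who", at word 1.
(The other dependency links word 4 to a gap after word 8.)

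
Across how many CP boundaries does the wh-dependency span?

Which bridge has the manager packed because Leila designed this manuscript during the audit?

"which bridge" originates inside the matrix clause — no clause boundary is crossed.

0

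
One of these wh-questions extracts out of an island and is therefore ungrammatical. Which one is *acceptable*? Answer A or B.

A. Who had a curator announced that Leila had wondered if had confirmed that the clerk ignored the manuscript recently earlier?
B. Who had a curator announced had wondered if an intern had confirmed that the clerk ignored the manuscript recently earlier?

In A, the wh-phrase is extracted from inside a wh-island (introduced by "if"), which blocks movement.
In B, the extraction path crosses only that-complement boundaries, which are transparent.
So B is grammatical.

B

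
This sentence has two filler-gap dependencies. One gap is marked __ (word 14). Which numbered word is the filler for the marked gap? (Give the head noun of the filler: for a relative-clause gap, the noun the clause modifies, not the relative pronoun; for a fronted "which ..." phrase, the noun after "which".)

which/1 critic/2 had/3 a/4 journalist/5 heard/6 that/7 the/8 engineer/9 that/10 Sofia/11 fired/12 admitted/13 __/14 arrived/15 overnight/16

2

The marked gap is the subject of "arrived".
Its filler is the fronted wh-phrase "which critic", at word 2.
(The other dependency links word 9 to a gap after word 12.)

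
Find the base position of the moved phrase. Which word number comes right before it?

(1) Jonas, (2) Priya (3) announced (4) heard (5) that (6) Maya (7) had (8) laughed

The displaced element is "Jonas" (word 1).
It is linked across 1 clause boundary (Ø).
It functions as the subject of "heard", so the gap sits immediately after word 3 ("announced").
Base order: Priya announced that Jonas heard that Maya had laughed.

3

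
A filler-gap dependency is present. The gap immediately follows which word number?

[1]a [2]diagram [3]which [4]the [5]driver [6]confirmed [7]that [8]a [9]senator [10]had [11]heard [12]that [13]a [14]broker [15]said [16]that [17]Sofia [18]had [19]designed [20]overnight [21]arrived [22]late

The displaced element is "a diagram" (word 2).
It is linked across 3 clause boundaries (that → that → that).
It functions as the direct object of "designed", so the gap sits immediately after word 19 ("designed").
Base order: The driver confirmed that a senator had heard that a broker said that Sofia had designed a diagram overnight.

19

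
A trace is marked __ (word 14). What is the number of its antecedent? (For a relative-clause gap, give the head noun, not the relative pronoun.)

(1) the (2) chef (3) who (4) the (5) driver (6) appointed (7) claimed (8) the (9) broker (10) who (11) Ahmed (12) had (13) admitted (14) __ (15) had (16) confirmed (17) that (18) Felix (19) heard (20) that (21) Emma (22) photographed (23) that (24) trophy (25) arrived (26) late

9

The gap at 14 is the subject of "confirmed", inside a relative clause.
The relative pronoun is "who" (word 10); it is bound by the head noun immediately before it.
Its filler is the head noun "broker", at word 9.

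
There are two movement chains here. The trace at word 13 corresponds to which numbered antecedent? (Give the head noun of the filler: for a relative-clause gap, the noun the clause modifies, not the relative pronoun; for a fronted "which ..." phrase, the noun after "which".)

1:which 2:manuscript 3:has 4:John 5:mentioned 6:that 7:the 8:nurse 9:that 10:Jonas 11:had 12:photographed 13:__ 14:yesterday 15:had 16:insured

The marked gap is inside the relative clause, the direct object of "photographed".
Its filler is the head noun "nurse" (via "that"), at word 8.
(The other dependency links word 2 to a gap after word 16.)

8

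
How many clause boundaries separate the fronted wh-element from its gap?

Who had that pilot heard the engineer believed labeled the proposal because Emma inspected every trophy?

2

"who" is extracted from the subject of "labeled".
Boundaries crossed, outermost first: [Ø], [Ø] — 2 in total.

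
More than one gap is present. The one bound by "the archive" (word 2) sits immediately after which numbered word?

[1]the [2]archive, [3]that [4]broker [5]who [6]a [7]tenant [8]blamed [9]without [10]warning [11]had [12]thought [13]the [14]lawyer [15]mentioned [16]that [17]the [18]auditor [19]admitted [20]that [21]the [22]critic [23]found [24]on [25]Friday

The displaced element is "the archive" (word 2).
It is linked across 3 clause boundaries (Ø → that → that).
It functions as the direct object of "found", so the gap sits immediately after word 23 ("found").
Base order: That broker who a tenant blamed without warning had thought the lawyer mentioned that the auditor admitted that the critic found the archive on Friday.

23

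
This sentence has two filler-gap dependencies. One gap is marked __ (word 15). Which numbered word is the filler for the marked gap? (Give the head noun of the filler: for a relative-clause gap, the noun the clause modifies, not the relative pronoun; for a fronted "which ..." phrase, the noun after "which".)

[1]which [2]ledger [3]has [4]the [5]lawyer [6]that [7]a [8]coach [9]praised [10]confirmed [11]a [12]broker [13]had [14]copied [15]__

2

The marked gap is the direct object of "copied".
Its filler is the fronted wh-phrase "which ledger", at word 2.
(The other dependency links word 5 to a gap after word 9.)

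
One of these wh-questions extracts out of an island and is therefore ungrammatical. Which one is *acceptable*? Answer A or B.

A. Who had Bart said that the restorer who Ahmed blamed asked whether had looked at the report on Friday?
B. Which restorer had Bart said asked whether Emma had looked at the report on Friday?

B

In A, the wh-phrase is extracted from inside a wh-island (introduced by "whether"), which blocks movement.
In B, the extraction path crosses only that-complement boundaries, which are transparent.
So B is grammatical.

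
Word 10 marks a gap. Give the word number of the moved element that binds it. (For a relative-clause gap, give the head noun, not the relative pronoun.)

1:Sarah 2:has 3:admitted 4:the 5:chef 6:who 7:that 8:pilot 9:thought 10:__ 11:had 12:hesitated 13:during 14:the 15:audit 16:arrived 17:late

5

The gap at 10 is the subject of "hesitated", inside a relative clause.
The relative pronoun is "who" (word 6); it is bound by the head noun immediately before it.
Its filler is the head noun "chef", at word 5.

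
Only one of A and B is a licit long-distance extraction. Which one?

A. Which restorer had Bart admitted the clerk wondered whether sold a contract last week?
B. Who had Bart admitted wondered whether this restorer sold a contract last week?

B

In A, the wh-phrase is extracted from inside a wh-island (introduced by "whether"), which blocks movement.
In B, the extraction path crosses only that-complement boundaries, which are transparent.
So B is grammatical.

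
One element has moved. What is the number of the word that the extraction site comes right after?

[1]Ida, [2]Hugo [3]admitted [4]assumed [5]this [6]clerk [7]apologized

The displaced element is "Ida" (word 1).
It is linked across 1 clause boundary (Ø).
It functions as the subject of "assumed", so the gap sits immediately after word 3 ("admitted").
Base order: Hugo admitted Ida assumed this clerk apologized.

3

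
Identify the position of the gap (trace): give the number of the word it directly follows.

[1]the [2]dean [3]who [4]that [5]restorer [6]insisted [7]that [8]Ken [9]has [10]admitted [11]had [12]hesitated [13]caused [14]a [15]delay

The displaced element is "the dean" (word 2).
It is linked across 2 clause boundaries (that → Ø).
It functions as the subject of "hesitated", so the gap sits immediately after word 10 ("admitted").
Base order: That restorer insisted that Ken has admitted that the dean had hesitated.

10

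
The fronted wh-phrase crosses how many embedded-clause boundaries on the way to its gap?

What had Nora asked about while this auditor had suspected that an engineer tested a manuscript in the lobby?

0

"what" originates inside the matrix clause — no clause boundary is crossed.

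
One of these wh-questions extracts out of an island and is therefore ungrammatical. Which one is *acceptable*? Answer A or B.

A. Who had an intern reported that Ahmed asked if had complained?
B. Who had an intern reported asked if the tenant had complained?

B

In A, the wh-phrase is extracted from inside a wh-island (introduced by "if"), which blocks movement.
In B, the extraction path crosses only that-complement boundaries, which are transparent.
So B is grammatical.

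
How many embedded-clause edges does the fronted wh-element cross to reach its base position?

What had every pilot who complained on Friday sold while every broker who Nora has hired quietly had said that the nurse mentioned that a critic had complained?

0

"what" originates inside the matrix clause — no clause boundary is crossed.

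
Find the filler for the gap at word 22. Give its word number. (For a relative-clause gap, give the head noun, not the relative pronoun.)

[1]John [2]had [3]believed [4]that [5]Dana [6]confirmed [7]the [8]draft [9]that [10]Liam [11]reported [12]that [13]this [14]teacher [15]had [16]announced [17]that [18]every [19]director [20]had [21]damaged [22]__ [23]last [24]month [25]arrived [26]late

The gap at 22 is the object of "damaged", inside a relative clause.
The relative pronoun is "that" (word 9); it is bound by the head noun immediately before it.
Its filler is the head noun "draft", at word 8.

8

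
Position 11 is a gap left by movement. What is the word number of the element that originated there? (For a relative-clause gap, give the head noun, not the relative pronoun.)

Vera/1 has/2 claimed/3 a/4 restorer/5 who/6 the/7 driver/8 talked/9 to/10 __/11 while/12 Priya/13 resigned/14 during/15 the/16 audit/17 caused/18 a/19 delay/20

5

The gap at 11 is the prepositional object of "talked", inside a relative clause.
The relative pronoun is "who" (word 6); it is bound by the head noun immediately before it.
Its filler is the head noun "restorer", at word 5.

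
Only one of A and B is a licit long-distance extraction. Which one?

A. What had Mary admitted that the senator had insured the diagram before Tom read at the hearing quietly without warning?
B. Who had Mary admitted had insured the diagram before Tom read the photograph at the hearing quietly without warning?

B

In A, the wh-phrase is extracted from inside an adjunct island (introduced by "before"), which blocks movement.
In B, the extraction path crosses only that-complement boundaries, which are transparent.
So B is grammatical.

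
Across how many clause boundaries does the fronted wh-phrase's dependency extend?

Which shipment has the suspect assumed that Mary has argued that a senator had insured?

2

"which shipment" is extracted from the object of "insured".
Boundaries crossed, outermost first: [that], [that] — 2 in total.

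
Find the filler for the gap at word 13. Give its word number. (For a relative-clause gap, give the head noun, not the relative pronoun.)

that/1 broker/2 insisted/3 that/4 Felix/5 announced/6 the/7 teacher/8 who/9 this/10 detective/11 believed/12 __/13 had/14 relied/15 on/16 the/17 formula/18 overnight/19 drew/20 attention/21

The gap at 13 is the subject of "relied", inside a relative clause.
The relative pronoun is "who" (word 9); it is bound by the head noun immediately before it.
Its filler is the head noun "teacher", at word 8.

8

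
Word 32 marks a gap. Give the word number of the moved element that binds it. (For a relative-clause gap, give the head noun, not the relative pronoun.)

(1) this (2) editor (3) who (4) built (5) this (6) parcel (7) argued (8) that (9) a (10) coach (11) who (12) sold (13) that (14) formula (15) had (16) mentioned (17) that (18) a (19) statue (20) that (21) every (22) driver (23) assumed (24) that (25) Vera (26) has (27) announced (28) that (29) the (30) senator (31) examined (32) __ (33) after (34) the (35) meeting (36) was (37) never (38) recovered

19

The gap at 32 is the object of "examined", inside a relative clause.
The relative pronoun is "that" (word 20); it is bound by the head noun immediately before it.
Its filler is the head noun "statue", at word 19.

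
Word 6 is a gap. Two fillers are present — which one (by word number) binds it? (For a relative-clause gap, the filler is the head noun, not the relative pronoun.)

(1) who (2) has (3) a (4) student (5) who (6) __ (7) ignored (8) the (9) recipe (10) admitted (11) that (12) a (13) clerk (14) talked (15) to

4

The marked gap is inside the relative clause, the subject of "ignored".
Its filler is the head noun "student" (via "who"), at word 4.
(The other dependency links word 1 to a gap after word 15.)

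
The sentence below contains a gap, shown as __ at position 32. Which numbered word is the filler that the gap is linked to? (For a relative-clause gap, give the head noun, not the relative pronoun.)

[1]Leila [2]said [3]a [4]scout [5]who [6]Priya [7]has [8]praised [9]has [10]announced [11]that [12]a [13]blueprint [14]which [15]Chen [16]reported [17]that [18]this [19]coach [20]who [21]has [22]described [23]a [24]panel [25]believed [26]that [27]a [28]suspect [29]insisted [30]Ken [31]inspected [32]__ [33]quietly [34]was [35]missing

13

The gap at 32 is the object of "inspected", inside a relative clause.
The relative pronoun is "which" (word 14); it is bound by the head noun immediately before it.
Its filler is the head noun "blueprint", at word 13.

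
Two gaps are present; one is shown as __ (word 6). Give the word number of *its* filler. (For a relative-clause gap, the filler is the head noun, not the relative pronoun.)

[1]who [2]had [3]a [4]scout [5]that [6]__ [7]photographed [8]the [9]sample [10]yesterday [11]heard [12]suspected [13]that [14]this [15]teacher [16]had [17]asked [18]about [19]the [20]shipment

The marked gap is inside the relative clause, the subject of "photographed".
Its filler is the head noun "scout" (via "that"), at word 4.
(The other dependency links word 1 to a gap after word 11.)

4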